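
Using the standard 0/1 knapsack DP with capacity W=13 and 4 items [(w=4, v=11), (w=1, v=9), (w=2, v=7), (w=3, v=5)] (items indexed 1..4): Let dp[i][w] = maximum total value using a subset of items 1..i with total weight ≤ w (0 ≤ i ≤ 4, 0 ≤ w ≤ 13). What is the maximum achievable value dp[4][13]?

32

i\w   0   1   2   3   4   5   6   7   8   9  10  11  12  13
  0   0   0   0   0   0   0   0   0   0   0   0   0   0   0
  1   0   0   0   0  11  11  11  11  11  11  11  11  11  11
  2   0   9   9   9  11  20  20  20  20  20  20  20  20  20
  3   0   9   9  16  16  20  20  27  27  27  27  27  27  27
  4   0   9   9  16  16  20  21  27  27  27  32  32  32  32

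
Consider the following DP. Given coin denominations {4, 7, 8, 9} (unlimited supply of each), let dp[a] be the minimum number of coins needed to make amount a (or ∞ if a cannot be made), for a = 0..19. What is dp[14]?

2

 a  0  1  2  3  4  5  6  7  8  9 10 11 12 13 14 15 16 17 18 19
dp  0  -  -  -  1  -  -  1  1  1  -  2  2  2  2  2  2  2  2  3
(- denotes ∞ / unreachable)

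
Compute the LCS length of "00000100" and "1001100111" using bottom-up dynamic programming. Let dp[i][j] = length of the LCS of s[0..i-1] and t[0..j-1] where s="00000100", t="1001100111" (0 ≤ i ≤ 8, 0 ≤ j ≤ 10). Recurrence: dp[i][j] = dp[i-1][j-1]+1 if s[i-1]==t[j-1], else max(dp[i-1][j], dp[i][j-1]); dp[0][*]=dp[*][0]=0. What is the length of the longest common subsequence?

   ''  1  0  0  1  1  0  0  1  1  1
''  0  0  0  0  0  0  0  0  0  0  0
 0  0  0  1  1  1  1  1  1  1  1  1
 0  0  0  1  2  2  2  2  2  2  2  2
 0  0  0  1  2  2  2  3  3  3  3  3
 0  0  0  1  2  2  2  3  4  4  4  4
 0  0  0  1  2  2  2  3  4  4  4  4
 1  0  1  1  2  3  3  3  4  5  5  5
 0  0  1  2  2  3  3  4  4  5  5  5
 0  0  1  2  3  3  3  4  5  5  5  5

5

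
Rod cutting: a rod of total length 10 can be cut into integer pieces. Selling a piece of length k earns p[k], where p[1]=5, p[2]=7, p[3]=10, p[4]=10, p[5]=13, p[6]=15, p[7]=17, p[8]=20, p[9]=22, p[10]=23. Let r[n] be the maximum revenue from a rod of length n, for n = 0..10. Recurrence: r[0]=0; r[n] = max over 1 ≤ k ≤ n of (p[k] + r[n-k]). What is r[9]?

   n    0    1    2    3    4    5    6    7    8    9   10
r[n]    0    5   10   15   20   25   30   35   40   45   50

45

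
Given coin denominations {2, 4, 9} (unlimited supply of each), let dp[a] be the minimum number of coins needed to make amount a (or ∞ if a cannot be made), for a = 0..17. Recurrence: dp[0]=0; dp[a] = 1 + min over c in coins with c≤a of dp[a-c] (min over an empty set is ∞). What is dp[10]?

3

 a  0  1  2  3  4  5  6  7  8  9 10 11 12 13 14 15 16 17
dp  0  -  1  -  1  -  2  -  2  1  3  2  3  2  4  3  4  3
(- denotes ∞ / unreachable)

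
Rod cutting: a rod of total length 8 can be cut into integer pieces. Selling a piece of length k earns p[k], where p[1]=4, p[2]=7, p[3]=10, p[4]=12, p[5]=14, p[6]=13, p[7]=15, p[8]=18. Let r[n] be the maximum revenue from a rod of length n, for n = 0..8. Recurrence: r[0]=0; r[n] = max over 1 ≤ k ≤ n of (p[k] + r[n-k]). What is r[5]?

20

   n    0    1    2    3    4    5    6    7    8
r[n]    0    4    8   12   16   20   24   28   32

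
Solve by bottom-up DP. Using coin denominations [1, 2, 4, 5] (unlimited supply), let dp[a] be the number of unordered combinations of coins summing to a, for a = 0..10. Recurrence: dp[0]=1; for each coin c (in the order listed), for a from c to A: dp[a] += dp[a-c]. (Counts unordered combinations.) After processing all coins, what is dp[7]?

8

after  coin     0     1     2     3     4     5     6     7     8     9    10
          1     1     1     1     1     1     1     1     1     1     1     1
          2     1     1     2     2     3     3     4     4     5     5     6
          4     1     1     2     2     4     4     6     6     9     9    12
          5     1     1     2     2     4     5     7     8    11    13    17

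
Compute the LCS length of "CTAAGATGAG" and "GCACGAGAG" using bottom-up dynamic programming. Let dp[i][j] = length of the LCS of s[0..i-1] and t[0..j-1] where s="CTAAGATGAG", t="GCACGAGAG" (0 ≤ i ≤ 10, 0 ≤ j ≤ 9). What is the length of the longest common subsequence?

7

   ''  G  C  A  C  G  A  G  A  G
''  0  0  0  0  0  0  0  0  0  0
 C  0  0  1  1  1  1  1  1  1  1
 T  0  0  1  1  1  1  1  1  1  1
 A  0  0  1  2  2  2  2  2  2  2
 A  0  0  1  2  2  2  3  3  3  3
 G  0  1  1  2  2  3  3  4  4  4
 A  0  1  1  2  2  3  4  4  5  5
 T  0  1  1  2  2  3  4  4  5  5
 G  0  1  1  2  2  3  4  5  5  6
 A  0  1  1  2  2  3  4  5  6  6
 G  0  1  1  2  2  3  4  5  6  7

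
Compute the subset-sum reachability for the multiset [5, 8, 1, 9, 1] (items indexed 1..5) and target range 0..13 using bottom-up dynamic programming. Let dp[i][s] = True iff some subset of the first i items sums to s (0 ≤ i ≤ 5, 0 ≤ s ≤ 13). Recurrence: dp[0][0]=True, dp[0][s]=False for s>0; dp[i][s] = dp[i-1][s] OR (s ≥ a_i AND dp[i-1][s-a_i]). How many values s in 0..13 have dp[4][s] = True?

8

i\s   0   1   2   3   4   5   6   7   8   9  10  11  12  13
  0   T   F   F   F   F   F   F   F   F   F   F   F   F   F
  1   T   F   F   F   F   T   F   F   F   F   F   F   F   F
  2   T   F   F   F   F   T   F   F   T   F   F   F   F   T
  3   T   T   F   F   F   T   T   F   T   T   F   F   F   T
  4   T   T   F   F   F   T   T   F   T   T   T   F   F   T
  5   T   T   T   F   F   T   T   T   T   T   T   T   F   T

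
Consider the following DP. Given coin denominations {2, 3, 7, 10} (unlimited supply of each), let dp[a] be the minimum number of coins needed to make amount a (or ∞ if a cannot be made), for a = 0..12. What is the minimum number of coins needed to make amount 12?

 a  0  1  2  3  4  5  6  7  8  9 10 11 12
dp  0  -  1  1  2  2  2  1  3  2  1  3  2
(- denotes ∞ / unreachable)

2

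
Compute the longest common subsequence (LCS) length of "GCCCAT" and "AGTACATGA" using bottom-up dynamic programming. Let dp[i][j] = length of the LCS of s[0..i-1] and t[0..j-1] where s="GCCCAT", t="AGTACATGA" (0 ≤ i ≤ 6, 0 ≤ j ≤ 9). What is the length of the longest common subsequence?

   ''  A  G  T  A  C  A  T  G  A
''  0  0  0  0  0  0  0  0  0  0
 G  0  0  1  1  1  1  1  1  1  1
 C  0  0  1  1  1  2  2  2  2  2
 C  0  0  1  1  1  2  2  2  2  2
 C  0  0  1  1  1  2  2  2  2  2
 A  0  1  1  1  2  2  3  3  3  3
 T  0  1  1  2  2  2  3  4  4  4

4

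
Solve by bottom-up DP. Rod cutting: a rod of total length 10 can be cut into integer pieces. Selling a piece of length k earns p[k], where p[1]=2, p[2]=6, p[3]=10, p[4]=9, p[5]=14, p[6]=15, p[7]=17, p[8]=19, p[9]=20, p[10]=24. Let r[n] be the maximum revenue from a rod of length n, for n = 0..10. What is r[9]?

30

   n    0    1    2    3    4    5    6    7    8    9   10
r[n]    0    2    6   10   12   16   20   22   26   30   32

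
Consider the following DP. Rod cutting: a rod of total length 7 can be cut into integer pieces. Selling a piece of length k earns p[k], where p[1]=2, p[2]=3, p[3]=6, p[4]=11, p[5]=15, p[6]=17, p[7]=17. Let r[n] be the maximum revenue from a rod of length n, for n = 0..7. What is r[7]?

19

   n    0    1    2    3    4    5    6    7
r[n]    0    2    4    6   11   15   17   19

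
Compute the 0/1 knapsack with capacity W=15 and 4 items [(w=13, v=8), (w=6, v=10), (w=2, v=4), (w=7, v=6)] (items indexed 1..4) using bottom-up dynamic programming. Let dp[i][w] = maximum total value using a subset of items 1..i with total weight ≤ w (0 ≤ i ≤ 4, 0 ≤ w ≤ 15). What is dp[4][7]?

10

i\w   0   1   2   3   4   5   6   7   8   9  10  11  12  13  14  15
  0   0   0   0   0   0   0   0   0   0   0   0   0   0   0   0   0
  1   0   0   0   0   0   0   0   0   0   0   0   0   0   8   8   8
  2   0   0   0   0   0   0  10  10  10  10  10  10  10  10  10  10
  3   0   0   4   4   4   4  10  10  14  14  14  14  14  14  14  14
  4   0   0   4   4   4   4  10  10  14  14  14  14  14  16  16  20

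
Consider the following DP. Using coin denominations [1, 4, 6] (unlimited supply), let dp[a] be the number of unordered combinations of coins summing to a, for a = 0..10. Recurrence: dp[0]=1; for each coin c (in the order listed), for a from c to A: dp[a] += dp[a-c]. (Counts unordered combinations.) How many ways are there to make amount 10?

after  coin     0     1     2     3     4     5     6     7     8     9    10
          1     1     1     1     1     1     1     1     1     1     1     1
          4     1     1     1     1     2     2     2     2     3     3     3
          6     1     1     1     1     2     2     3     3     4     4     5

5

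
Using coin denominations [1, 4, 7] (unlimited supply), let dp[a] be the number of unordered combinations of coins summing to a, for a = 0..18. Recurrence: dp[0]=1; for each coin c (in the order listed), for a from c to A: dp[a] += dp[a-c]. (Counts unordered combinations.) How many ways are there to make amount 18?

after  coin     0     1     2     3     4     5     6     7     8     9    10    11    12    13    14    15    16    17    18
          1     1     1     1     1     1     1     1     1     1     1     1     1     1     1     1     1     1     1     1
          4     1     1     1     1     2     2     2     2     3     3     3     3     4     4     4     4     5     5     5
          7     1     1     1     1     2     2     2     3     4     4     4     5     6     6     7     8     9     9    10

10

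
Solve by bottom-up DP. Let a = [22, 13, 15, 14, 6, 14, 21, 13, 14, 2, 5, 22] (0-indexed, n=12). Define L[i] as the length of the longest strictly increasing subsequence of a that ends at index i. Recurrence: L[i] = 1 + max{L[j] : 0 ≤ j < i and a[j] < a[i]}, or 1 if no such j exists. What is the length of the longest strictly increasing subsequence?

   i    0    1    2    3    4    5    6    7    8    9   10   11
a[i]   22   13   15   14    6   14   21   13   14    2    5   22
L[i]    1    1    2    2    1    2    3    2    3    1    2    4

4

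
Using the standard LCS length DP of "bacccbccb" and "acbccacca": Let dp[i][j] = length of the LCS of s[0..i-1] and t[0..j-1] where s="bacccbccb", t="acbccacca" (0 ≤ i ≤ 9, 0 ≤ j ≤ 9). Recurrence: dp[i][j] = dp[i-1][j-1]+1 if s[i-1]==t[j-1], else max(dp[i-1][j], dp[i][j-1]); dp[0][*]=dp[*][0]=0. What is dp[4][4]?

3

   ''  a  c  b  c  c  a  c  c  a
''  0  0  0  0  0  0  0  0  0  0
 b  0  0  0  1  1  1  1  1  1  1
 a  0  1  1  1  1  1  2  2  2  2
 c  0  1  2  2  2  2  2  3  3  3
 c  0  1  2  2  3  3  3  3  4  4
 c  0  1  2  2  3  4  4  4  4  4
 b  0  1  2  3  3  4  4  4  4  4
 c  0  1  2  3  4  4  4  5  5  5
 c  0  1  2  3  4  5  5  5  6  6
 b  0  1  2  3  4  5  5  5  6  6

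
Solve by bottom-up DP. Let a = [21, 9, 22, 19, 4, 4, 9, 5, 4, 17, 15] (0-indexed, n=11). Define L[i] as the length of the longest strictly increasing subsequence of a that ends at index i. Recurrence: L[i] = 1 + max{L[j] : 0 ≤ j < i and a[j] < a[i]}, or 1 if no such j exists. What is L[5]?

1

   i    0    1    2    3    4    5    6    7    8    9   10
a[i]   21    9   22   19    4    4    9    5    4   17   15
L[i]    1    1    2    2    1    1    2    2    1    3    3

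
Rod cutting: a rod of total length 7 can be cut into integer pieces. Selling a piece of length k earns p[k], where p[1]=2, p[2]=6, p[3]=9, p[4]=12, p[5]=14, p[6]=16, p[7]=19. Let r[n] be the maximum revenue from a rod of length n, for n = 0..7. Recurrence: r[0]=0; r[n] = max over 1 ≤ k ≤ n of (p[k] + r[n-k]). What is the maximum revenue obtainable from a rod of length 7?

   n    0    1    2    3    4    5    6    7
r[n]    0    2    6    9   12   15   18   21

21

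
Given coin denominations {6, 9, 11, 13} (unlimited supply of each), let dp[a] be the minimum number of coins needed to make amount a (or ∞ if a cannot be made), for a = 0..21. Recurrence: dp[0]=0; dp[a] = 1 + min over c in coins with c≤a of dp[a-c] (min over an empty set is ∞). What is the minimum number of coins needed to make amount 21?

3

 a  0  1  2  3  4  5  6  7  8  9 10 11 12 13 14 15 16 17 18 19 20 21
dp  0  -  -  -  -  -  1  -  -  1  -  1  2  1  -  2  -  2  2  2  2  3
(- denotes ∞ / unreachable)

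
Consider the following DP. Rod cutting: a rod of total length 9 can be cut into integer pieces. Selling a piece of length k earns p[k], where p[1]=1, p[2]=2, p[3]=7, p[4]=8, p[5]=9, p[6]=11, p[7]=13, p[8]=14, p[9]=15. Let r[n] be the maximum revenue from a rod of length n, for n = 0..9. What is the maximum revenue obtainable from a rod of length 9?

   n    0    1    2    3    4    5    6    7    8    9
r[n]    0    1    2    7    8    9   14   15   16   21

21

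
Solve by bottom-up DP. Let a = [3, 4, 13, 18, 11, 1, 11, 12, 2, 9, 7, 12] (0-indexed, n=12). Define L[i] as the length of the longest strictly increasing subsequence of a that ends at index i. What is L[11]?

4

   i    0    1    2    3    4    5    6    7    8    9   10   11
a[i]    3    4   13   18   11    1   11   12    2    9    7   12
L[i]    1    2    3    4    3    1    3    4    2    3    3    4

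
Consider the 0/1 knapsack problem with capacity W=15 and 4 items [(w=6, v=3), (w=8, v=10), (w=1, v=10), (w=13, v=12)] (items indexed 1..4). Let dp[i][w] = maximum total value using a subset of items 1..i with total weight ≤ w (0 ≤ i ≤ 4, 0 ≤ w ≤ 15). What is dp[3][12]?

20

i\w   0   1   2   3   4   5   6   7   8   9  10  11  12  13  14  15
  0   0   0   0   0   0   0   0   0   0   0   0   0   0   0   0   0
  1   0   0   0   0   0   0   3   3   3   3   3   3   3   3   3   3
  2   0   0   0   0   0   0   3   3  10  10  10  10  10  10  13  13
  3   0  10  10  10  10  10  10  13  13  20  20  20  20  20  20  23
  4   0  10  10  10  10  10  10  13  13  20  20  20  20  20  22  23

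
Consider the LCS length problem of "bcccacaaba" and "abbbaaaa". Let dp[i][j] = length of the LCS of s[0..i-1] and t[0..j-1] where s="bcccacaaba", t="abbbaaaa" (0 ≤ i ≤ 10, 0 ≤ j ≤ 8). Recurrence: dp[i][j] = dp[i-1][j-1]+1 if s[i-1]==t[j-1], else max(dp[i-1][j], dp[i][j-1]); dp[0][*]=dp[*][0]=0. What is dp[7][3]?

   ''  a  b  b  b  a  a  a  a
''  0  0  0  0  0  0  0  0  0
 b  0  0  1  1  1  1  1  1  1
 c  0  0  1  1  1  1  1  1  1
 c  0  0  1  1  1  1  1  1  1
 c  0  0  1  1  1  1  1  1  1
 a  0  1  1  1  1  2  2  2  2
 c  0  1  1  1  1  2  2  2  2
 a  0  1  1  1  1  2  3  3  3
 a  0  1  1  1  1  2  3  4  4
 b  0  1  2  2  2  2  3  4  4
 a  0  1  2  2  2  3  3  4  5

1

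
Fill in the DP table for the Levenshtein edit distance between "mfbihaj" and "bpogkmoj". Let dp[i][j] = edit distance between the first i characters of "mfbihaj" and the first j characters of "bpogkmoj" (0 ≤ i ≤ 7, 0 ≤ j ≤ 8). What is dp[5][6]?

6

   ''  b  p  o  g  k  m  o  j
''  0  1  2  3  4  5  6  7  8
 m  1  1  2  3  4  5  5  6  7
 f  2  2  2  3  4  5  6  6  7
 b  3  2  3  3  4  5  6  7  7
 i  4  3  3  4  4  5  6  7  8
 h  5  4  4  4  5  5  6  7  8
 a  6  5  5  5  5  6  6  7  8
 j  7  6  6  6  6  6  7  7  7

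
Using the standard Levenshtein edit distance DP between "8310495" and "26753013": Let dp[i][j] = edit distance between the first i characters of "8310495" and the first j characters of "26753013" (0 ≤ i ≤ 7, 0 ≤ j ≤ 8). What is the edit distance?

8

   ''  2  6  7  5  3  0  1  3
''  0  1  2  3  4  5  6  7  8
 8  1  1  2  3  4  5  6  7  8
 3  2  2  2  3  4  4  5  6  7
 1  3  3  3  3  4  5  5  5  6
 0  4  4  4  4  4  5  5  6  6
 4  5  5  5  5  5  5  6  6  7
 9  6  6  6  6  6  6  6  7  7
 5  7  7  7  7  6  7  7  7  8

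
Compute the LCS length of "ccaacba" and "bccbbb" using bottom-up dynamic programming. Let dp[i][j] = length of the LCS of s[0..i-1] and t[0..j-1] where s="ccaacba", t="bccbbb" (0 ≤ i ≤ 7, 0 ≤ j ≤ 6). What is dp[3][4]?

   ''  b  c  c  b  b  b
''  0  0  0  0  0  0  0
 c  0  0  1  1  1  1  1
 c  0  0  1  2  2  2  2
 a  0  0  1  2  2  2  2
 a  0  0  1  2  2  2  2
 c  0  0  1  2  2  2  2
 b  0  1  1  2  3  3  3
 a  0  1  1  2  3  3  3

2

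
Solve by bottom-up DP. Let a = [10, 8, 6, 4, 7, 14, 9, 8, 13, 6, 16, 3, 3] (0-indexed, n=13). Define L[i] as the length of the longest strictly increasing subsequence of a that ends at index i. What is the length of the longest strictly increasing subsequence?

   i    0    1    2    3    4    5    6    7    8    9   10   11   12
a[i]   10    8    6    4    7   14    9    8   13    6   16    3    3
L[i]    1    1    1    1    2    3    3    3    4    2    5    1    1

5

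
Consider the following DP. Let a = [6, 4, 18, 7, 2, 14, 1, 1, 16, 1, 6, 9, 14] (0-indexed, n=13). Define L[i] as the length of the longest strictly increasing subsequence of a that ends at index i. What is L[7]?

   i    0    1    2    3    4    5    6    7    8    9   10   11   12
a[i]    6    4   18    7    2   14    1    1   16    1    6    9   14
L[i]    1    1    2    2    1    3    1    1    4    1    2    3    4

1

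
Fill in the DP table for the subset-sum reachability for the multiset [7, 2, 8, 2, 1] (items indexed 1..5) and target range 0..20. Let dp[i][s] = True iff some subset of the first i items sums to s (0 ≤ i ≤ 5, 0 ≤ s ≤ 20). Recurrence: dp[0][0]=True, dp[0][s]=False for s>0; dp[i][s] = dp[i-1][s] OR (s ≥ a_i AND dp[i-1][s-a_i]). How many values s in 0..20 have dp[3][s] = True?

8

i\s   0   1   2   3   4   5   6   7   8   9  10  11  12  13  14  15  16  17  18  19  20
  0   T   F   F   F   F   F   F   F   F   F   F   F   F   F   F   F   F   F   F   F   F
  1   T   F   F   F   F   F   F   T   F   F   F   F   F   F   F   F   F   F   F   F   F
  2   T   F   T   F   F   F   F   T   F   T   F   F   F   F   F   F   F   F   F   F   F
  3   T   F   T   F   F   F   F   T   T   T   T   F   F   F   F   T   F   T   F   F   F
  4   T   F   T   F   T   F   F   T   T   T   T   T   T   F   F   T   F   T   F   T   F
  5   T   T   T   T   T   T   F   T   T   T   T   T   T   T   F   T   T   T   T   T   T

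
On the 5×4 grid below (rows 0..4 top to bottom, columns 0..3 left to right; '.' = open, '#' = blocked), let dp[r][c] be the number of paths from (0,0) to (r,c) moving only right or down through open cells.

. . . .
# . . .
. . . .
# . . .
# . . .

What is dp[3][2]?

r\c   0   1   2   3
  0   1   1   1   1
  1   0   1   2   3
  2   0   1   3   6
  3   0   1   4  10
  4   0   1   5  15

4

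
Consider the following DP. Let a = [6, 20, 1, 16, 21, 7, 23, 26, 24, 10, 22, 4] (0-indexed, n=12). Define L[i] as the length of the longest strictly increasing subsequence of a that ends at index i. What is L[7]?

   i    0    1    2    3    4    5    6    7    8    9   10   11
a[i]    6   20    1   16   21    7   23   26   24   10   22    4
L[i]    1    2    1    2    3    2    4    5    5    3    4    2

5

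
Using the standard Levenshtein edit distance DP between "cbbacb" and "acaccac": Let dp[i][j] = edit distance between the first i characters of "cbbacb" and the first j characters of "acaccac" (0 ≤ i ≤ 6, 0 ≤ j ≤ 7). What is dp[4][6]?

4

   ''  a  c  a  c  c  a  c
''  0  1  2  3  4  5  6  7
 c  1  1  1  2  3  4  5  6
 b  2  2  2  2  3  4  5  6
 b  3  3  3  3  3  4  5  6
 a  4  3  4  3  4  4  4  5
 c  5  4  3  4  3  4  5  4
 b  6  5  4  4  4  4  5  5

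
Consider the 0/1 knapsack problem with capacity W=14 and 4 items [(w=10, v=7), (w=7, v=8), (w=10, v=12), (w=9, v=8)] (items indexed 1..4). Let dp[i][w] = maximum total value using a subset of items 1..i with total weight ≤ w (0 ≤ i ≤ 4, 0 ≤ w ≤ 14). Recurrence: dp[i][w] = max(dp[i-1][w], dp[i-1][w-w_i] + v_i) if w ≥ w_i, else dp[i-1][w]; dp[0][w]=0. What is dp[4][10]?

12

i\w   0   1   2   3   4   5   6   7   8   9  10  11  12  13  14
  0   0   0   0   0   0   0   0   0   0   0   0   0   0   0   0
  1   0   0   0   0   0   0   0   0   0   0   7   7   7   7   7
  2   0   0   0   0   0   0   0   8   8   8   8   8   8   8   8
  3   0   0   0   0   0   0   0   8   8   8  12  12  12  12  12
  4   0   0   0   0   0   0   0   8   8   8  12  12  12  12  12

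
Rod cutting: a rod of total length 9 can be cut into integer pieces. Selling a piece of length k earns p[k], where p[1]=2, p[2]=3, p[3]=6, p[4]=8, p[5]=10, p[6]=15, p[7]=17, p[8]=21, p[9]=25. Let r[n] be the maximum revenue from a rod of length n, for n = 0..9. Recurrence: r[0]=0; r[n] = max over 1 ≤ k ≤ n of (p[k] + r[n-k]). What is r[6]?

   n    0    1    2    3    4    5    6    7    8    9
r[n]    0    2    4    6    8   10   15   17   21   25

15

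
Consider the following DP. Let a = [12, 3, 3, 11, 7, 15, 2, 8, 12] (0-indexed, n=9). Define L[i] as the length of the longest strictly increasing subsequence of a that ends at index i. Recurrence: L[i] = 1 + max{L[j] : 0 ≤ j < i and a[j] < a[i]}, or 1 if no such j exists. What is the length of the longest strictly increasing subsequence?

4

   i    0    1    2    3    4    5    6    7    8
a[i]   12    3    3   11    7   15    2    8   12
L[i]    1    1    1    2    2    3    1    3    4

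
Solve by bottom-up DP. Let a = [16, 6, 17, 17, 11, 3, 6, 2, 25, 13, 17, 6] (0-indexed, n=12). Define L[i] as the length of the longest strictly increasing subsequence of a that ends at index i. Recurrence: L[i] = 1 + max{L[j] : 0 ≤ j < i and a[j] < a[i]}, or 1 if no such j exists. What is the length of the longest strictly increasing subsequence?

   i    0    1    2    3    4    5    6    7    8    9   10   11
a[i]   16    6   17   17   11    3    6    2   25   13   17    6
L[i]    1    1    2    2    2    1    2    1    3    3    4    2

4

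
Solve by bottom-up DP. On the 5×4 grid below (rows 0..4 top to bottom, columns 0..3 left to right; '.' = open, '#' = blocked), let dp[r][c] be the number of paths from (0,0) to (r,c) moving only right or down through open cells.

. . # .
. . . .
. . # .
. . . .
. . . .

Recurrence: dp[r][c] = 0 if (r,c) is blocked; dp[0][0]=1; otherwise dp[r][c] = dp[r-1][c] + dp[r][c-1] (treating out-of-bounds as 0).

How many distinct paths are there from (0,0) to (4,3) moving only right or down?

r\c   0   1   2   3
  0   1   1   0   0
  1   1   2   2   2
  2   1   3   0   2
  3   1   4   4   6
  4   1   5   9  15

15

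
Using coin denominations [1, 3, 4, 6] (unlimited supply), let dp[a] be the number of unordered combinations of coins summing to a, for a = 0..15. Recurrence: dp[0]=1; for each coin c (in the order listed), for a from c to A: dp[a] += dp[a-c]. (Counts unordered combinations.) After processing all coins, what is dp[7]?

6

after  coin     0     1     2     3     4     5     6     7     8     9    10    11    12    13    14    15
          1     1     1     1     1     1     1     1     1     1     1     1     1     1     1     1     1
          3     1     1     1     2     2     2     3     3     3     4     4     4     5     5     5     6
          4     1     1     1     2     3     3     4     5     6     7     8     9    11    12    13    15
          6     1     1     1     2     3     3     5     6     7     9    11    12    16    18    20    24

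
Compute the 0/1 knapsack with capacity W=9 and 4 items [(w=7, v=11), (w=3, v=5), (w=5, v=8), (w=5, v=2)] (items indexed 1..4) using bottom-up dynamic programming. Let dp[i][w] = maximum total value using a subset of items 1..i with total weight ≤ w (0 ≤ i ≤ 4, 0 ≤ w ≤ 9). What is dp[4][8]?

i\w   0   1   2   3   4   5   6   7   8   9
  0   0   0   0   0   0   0   0   0   0   0
  1   0   0   0   0   0   0   0  11  11  11
  2   0   0   0   5   5   5   5  11  11  11
  3   0   0   0   5   5   8   8  11  13  13
  4   0   0   0   5   5   8   8  11  13  13

13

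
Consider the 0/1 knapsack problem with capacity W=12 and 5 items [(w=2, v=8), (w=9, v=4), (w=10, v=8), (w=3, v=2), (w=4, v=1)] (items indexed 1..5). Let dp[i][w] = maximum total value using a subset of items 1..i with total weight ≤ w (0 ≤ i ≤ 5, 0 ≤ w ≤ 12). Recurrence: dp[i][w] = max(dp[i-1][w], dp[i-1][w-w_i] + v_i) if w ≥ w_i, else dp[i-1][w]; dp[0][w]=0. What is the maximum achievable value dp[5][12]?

16

i\w   0   1   2   3   4   5   6   7   8   9  10  11  12
  0   0   0   0   0   0   0   0   0   0   0   0   0   0
  1   0   0   8   8   8   8   8   8   8   8   8   8   8
  2   0   0   8   8   8   8   8   8   8   8   8  12  12
  3   0   0   8   8   8   8   8   8   8   8   8  12  16
  4   0   0   8   8   8  10  10  10  10  10  10  12  16
  5   0   0   8   8   8  10  10  10  10  11  11  12  16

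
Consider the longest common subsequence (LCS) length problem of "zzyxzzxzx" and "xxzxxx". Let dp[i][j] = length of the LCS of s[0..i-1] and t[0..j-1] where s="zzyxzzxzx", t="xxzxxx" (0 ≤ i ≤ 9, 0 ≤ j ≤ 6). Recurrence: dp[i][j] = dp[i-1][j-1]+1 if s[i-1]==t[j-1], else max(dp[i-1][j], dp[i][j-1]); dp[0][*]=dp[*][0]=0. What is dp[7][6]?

   ''  x  x  z  x  x  x
''  0  0  0  0  0  0  0
 z  0  0  0  1  1  1  1
 z  0  0  0  1  1  1  1
 y  0  0  0  1  1  1  1
 x  0  1  1  1  2  2  2
 z  0  1  1  2  2  2  2
 z  0  1  1  2  2  2  2
 x  0  1  2  2  3  3  3
 z  0  1  2  3  3  3  3
 x  0  1  2  3  4  4  4

3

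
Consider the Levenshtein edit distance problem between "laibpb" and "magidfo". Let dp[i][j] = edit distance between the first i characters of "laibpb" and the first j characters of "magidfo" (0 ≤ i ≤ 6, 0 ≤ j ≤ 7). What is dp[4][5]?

   ''  m  a  g  i  d  f  o
''  0  1  2  3  4  5  6  7
 l  1  1  2  3  4  5  6  7
 a  2  2  1  2  3  4  5  6
 i  3  3  2  2  2  3  4  5
 b  4  4  3  3  3  3  4  5
 p  5  5  4  4  4  4  4  5
 b  6  6  5  5  5  5  5  5

3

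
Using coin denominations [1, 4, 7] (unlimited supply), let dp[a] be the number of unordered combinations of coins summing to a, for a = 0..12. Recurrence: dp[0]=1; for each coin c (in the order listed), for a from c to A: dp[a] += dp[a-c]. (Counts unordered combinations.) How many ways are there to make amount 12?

6

after  coin     0     1     2     3     4     5     6     7     8     9    10    11    12
          1     1     1     1     1     1     1     1     1     1     1     1     1     1
          4     1     1     1     1     2     2     2     2     3     3     3     3     4
          7     1     1     1     1     2     2     2     3     4     4     4     5     6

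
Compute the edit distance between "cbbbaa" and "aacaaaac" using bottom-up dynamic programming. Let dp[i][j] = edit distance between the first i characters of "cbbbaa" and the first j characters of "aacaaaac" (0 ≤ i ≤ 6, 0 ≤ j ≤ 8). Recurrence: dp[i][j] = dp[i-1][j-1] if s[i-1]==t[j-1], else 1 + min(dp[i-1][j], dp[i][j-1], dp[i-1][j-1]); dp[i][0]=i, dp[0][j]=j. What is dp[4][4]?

4

   ''  a  a  c  a  a  a  a  c
''  0  1  2  3  4  5  6  7  8
 c  1  1  2  2  3  4  5  6  7
 b  2  2  2  3  3  4  5  6  7
 b  3  3  3  3  4  4  5  6  7
 b  4  4  4  4  4  5  5  6  7
 a  5  4  4  5  4  4  5  5  6
 a  6  5  4  5  5  4  4  5  6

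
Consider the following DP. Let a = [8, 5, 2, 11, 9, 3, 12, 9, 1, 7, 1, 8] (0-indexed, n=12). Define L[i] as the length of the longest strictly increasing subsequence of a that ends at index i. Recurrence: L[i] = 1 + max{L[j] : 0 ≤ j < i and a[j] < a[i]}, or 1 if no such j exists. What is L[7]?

   i    0    1    2    3    4    5    6    7    8    9   10   11
a[i]    8    5    2   11    9    3   12    9    1    7    1    8
L[i]    1    1    1    2    2    2    3    3    1    3    1    4

3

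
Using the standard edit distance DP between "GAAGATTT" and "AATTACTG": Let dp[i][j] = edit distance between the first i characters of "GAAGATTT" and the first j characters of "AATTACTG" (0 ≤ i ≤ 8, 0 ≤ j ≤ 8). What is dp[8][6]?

5

   ''  A  A  T  T  A  C  T  G
''  0  1  2  3  4  5  6  7  8
 G  1  1  2  3  4  5  6  7  7
 A  2  1  1  2  3  4  5  6  7
 A  3  2  1  2  3  3  4  5  6
 G  4  3  2  2  3  4  4  5  5
 A  5  4  3  3  3  3  4  5  6
 T  6  5  4  3  3  4  4  4  5
 T  7  6  5  4  3  4  5  4  5
 T  8  7  6  5  4  4  5  5  5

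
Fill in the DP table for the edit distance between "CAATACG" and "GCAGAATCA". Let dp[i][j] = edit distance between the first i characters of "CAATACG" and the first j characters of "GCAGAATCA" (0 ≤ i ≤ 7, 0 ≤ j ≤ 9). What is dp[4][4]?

3

   ''  G  C  A  G  A  A  T  C  A
''  0  1  2  3  4  5  6  7  8  9
 C  1  1  1  2  3  4  5  6  7  8
 A  2  2  2  1  2  3  4  5  6  7
 A  3  3  3  2  2  2  3  4  5  6
 T  4  4  4  3  3  3  3  3  4  5
 A  5  5  5  4  4  3  3  4  4  4
 C  6  6  5  5  5  4  4  4  4  5
 G  7  6  6  6  5  5  5  5  5  5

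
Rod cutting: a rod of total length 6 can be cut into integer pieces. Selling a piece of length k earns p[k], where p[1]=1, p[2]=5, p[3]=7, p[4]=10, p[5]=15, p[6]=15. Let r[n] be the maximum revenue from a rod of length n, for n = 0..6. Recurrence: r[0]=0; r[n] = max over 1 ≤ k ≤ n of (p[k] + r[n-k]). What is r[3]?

7

   n    0    1    2    3    4    5    6
r[n]    0    1    5    7   10   15   16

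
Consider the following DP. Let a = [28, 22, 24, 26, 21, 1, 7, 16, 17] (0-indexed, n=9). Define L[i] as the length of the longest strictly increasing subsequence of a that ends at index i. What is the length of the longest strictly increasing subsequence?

4

   i    0    1    2    3    4    5    6    7    8
a[i]   28   22   24   26   21    1    7   16   17
L[i]    1    1    2    3    1    1    2    3    4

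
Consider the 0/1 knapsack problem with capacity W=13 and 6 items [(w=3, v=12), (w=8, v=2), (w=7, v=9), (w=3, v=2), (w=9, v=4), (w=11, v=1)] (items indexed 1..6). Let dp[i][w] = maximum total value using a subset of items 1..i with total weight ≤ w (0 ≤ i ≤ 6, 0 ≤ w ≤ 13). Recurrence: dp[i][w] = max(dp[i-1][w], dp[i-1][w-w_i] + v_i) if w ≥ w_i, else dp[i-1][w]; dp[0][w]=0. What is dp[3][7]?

12

i\w   0   1   2   3   4   5   6   7   8   9  10  11  12  13
  0   0   0   0   0   0   0   0   0   0   0   0   0   0   0
  1   0   0   0  12  12  12  12  12  12  12  12  12  12  12
  2   0   0   0  12  12  12  12  12  12  12  12  14  14  14
  3   0   0   0  12  12  12  12  12  12  12  21  21  21  21
  4   0   0   0  12  12  12  14  14  14  14  21  21  21  23
  5   0   0   0  12  12  12  14  14  14  14  21  21  21  23
  6   0   0   0  12  12  12  14  14  14  14  21  21  21  23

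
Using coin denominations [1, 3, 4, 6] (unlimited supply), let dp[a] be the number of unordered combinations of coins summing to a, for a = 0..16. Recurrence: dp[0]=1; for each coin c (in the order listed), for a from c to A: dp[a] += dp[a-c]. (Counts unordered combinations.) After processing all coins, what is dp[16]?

after  coin     0     1     2     3     4     5     6     7     8     9    10    11    12    13    14    15    16
          1     1     1     1     1     1     1     1     1     1     1     1     1     1     1     1     1     1
          3     1     1     1     2     2     2     3     3     3     4     4     4     5     5     5     6     6
          4     1     1     1     2     3     3     4     5     6     7     8     9    11    12    13    15    17
          6     1     1     1     2     3     3     5     6     7     9    11    12    16    18    20    24    28

28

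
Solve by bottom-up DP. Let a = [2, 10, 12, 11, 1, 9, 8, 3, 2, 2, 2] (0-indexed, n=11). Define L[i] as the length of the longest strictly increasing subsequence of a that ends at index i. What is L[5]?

   i    0    1    2    3    4    5    6    7    8    9   10
a[i]    2   10   12   11    1    9    8    3    2    2    2
L[i]    1    2    3    3    1    2    2    2    2    2    2

2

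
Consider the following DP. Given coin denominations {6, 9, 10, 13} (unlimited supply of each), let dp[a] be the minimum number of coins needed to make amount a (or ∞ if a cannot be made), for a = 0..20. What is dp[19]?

 a  0  1  2  3  4  5  6  7  8  9 10 11 12 13 14 15 16 17 18 19 20
dp  0  -  -  -  -  -  1  -  -  1  1  -  2  1  -  2  2  -  2  2  2
(- denotes ∞ / unreachable)

2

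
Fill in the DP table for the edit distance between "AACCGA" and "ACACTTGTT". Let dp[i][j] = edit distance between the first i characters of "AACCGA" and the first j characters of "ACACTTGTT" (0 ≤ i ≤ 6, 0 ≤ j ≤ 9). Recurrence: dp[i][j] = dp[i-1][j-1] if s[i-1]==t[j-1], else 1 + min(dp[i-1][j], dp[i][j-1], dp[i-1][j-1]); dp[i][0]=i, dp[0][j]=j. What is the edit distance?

5

   ''  A  C  A  C  T  T  G  T  T
''  0  1  2  3  4  5  6  7  8  9
 A  1  0  1  2  3  4  5  6  7  8
 A  2  1  1  1  2  3  4  5  6  7
 C  3  2  1  2  1  2  3  4  5  6
 C  4  3  2  2  2  2  3  4  5  6
 G  5  4  3  3  3  3  3  3  4  5
 A  6  5  4  3  4  4  4  4  4  5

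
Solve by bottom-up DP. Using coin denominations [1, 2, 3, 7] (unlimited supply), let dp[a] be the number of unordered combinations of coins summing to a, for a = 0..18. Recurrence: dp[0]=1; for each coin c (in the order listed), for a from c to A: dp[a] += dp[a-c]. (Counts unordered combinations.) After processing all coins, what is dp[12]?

24

after  coin     0     1     2     3     4     5     6     7     8     9    10    11    12    13    14    15    16    17    18
          1     1     1     1     1     1     1     1     1     1     1     1     1     1     1     1     1     1     1     1
          2     1     1     2     2     3     3     4     4     5     5     6     6     7     7     8     8     9     9    10
          3     1     1     2     3     4     5     7     8    10    12    14    16    19    21    24    27    30    33    37
          7     1     1     2     3     4     5     7     9    11    14    17    20    24    28    33    38    44    50    57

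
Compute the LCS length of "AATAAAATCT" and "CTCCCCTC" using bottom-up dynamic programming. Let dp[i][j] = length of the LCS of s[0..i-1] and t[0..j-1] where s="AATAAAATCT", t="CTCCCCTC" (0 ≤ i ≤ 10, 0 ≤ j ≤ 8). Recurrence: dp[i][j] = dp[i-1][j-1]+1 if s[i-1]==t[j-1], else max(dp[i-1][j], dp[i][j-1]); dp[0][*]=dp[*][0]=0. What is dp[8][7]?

2

   ''  C  T  C  C  C  C  T  C
''  0  0  0  0  0  0  0  0  0
 A  0  0  0  0  0  0  0  0  0
 A  0  0  0  0  0  0  0  0  0
 T  0  0  1  1  1  1  1  1  1
 A  0  0  1  1  1  1  1  1  1
 A  0  0  1  1  1  1  1  1  1
 A  0  0  1  1  1  1  1  1  1
 A  0  0  1  1  1  1  1  1  1
 T  0  0  1  1  1  1  1  2  2
 C  0  1  1  2  2  2  2  2  3
 T  0  1  2  2  2  2  2  3  3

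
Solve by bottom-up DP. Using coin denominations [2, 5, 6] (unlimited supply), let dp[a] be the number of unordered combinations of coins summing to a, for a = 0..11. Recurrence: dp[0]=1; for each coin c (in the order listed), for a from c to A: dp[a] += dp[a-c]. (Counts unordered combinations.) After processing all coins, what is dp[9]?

after  coin     0     1     2     3     4     5     6     7     8     9    10    11
          2     1     0     1     0     1     0     1     0     1     0     1     0
          5     1     0     1     0     1     1     1     1     1     1     2     1
          6     1     0     1     0     1     1     2     1     2     1     3     2

1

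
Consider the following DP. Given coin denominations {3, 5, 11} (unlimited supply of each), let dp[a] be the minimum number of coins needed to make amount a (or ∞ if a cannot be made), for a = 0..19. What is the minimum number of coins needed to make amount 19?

3

 a  0  1  2  3  4  5  6  7  8  9 10 11 12 13 14 15 16 17 18 19
dp  0  -  -  1  -  1  2  -  2  3  2  1  4  3  2  3  2  3  4  3
(- denotes ∞ / unreachable)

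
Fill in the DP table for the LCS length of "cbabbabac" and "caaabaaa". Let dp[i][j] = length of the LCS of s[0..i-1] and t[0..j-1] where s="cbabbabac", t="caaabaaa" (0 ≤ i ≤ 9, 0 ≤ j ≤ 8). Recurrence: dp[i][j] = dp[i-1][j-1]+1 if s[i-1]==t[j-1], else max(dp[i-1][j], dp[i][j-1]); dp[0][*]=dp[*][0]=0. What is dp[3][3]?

   ''  c  a  a  a  b  a  a  a
''  0  0  0  0  0  0  0  0  0
 c  0  1  1  1  1  1  1  1  1
 b  0  1  1  1  1  2  2  2  2
 a  0  1  2  2  2  2  3  3  3
 b  0  1  2  2  2  3  3  3  3
 b  0  1  2  2  2  3  3  3  3
 a  0  1  2  3  3  3  4  4  4
 b  0  1  2  3  3  4  4  4  4
 a  0  1  2  3  4  4  5  5  5
 c  0  1  2  3  4  4  5  5  5

2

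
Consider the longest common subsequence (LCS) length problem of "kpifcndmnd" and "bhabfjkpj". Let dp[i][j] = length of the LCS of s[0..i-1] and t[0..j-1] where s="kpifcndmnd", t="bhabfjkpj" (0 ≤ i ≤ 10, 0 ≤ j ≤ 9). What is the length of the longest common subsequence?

   ''  b  h  a  b  f  j  k  p  j
''  0  0  0  0  0  0  0  0  0  0
 k  0  0  0  0  0  0  0  1  1  1
 p  0  0  0  0  0  0  0  1  2  2
 i  0  0  0  0  0  0  0  1  2  2
 f  0  0  0  0  0  1  1  1  2  2
 c  0  0  0  0  0  1  1  1  2  2
 n  0  0  0  0  0  1  1  1  2  2
 d  0  0  0  0  0  1  1  1  2  2
 m  0  0  0  0  0  1  1  1  2  2
 n  0  0  0  0  0  1  1  1  2  2
 d  0  0  0  0  0  1  1  1  2  2

2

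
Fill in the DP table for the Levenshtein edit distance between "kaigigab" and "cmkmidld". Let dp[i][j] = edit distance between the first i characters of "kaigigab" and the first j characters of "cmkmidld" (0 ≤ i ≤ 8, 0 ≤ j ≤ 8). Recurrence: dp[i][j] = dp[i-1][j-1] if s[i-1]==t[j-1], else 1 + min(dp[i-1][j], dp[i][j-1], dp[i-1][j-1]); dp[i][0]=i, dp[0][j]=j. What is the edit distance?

   ''  c  m  k  m  i  d  l  d
''  0  1  2  3  4  5  6  7  8
 k  1  1  2  2  3  4  5  6  7
 a  2  2  2  3  3  4  5  6  7
 i  3  3  3  3  4  3  4  5  6
 g  4  4  4  4  4  4  4  5  6
 i  5  5  5  5  5  4  5  5  6
 g  6  6  6  6  6  5  5  6  6
 a  7  7  7  7  7  6  6  6  7
 b  8  8  8  8  8  7  7  7  7

7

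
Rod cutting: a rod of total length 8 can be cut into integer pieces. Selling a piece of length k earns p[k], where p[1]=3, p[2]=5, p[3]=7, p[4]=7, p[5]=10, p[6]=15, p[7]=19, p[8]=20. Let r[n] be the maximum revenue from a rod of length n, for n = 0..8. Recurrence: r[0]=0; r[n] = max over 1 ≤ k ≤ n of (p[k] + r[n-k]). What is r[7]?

21

   n    0    1    2    3    4    5    6    7    8
r[n]    0    3    6    9   12   15   18   21   24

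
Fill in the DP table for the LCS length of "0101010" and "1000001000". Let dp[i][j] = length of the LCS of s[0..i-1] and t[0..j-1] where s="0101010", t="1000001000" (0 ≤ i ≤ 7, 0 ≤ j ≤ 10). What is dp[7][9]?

5

   ''  1  0  0  0  0  0  1  0  0  0
''  0  0  0  0  0  0  0  0  0  0  0
 0  0  0  1  1  1  1  1  1  1  1  1
 1  0  1  1  1  1  1  1  2  2  2  2
 0  0  1  2  2  2  2  2  2  3  3  3
 1  0  1  2  2  2  2  2  3  3  3  3
 0  0  1  2  3  3  3  3  3  4  4  4
 1  0  1  2  3  3  3  3  4  4  4  4
 0  0  1  2  3  4  4  4  4  5  5  5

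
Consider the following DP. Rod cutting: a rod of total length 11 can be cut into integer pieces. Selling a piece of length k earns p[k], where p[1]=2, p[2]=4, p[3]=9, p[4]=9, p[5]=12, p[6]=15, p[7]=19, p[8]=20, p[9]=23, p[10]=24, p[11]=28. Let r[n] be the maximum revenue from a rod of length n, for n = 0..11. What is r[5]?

13

   n    0    1    2    3    4    5    6    7    8    9   10   11
r[n]    0    2    4    9   11   13   18   20   22   27   29   31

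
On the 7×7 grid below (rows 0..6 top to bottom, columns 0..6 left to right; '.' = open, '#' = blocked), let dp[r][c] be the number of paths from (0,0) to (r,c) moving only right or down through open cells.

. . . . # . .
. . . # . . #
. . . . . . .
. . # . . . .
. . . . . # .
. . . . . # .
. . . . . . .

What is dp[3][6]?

r\c   0   1   2   3   4   5   6
  0   1   1   1   1   0   0   0
  1   1   2   3   0   0   0   0
  2   1   3   6   6   6   6   6
  3   1   4   0   6  12  18  24
  4   1   5   5  11  23   0  24
  5   1   6  11  22  45   0  24
  6   1   7  18  40  85  85 109

24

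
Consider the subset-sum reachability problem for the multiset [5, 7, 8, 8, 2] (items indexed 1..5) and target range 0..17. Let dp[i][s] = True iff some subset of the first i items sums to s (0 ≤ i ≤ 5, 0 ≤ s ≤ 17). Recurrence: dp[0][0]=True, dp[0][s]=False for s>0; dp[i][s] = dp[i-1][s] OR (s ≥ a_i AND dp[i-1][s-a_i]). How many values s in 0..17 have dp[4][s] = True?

8

i\s   0   1   2   3   4   5   6   7   8   9  10  11  12  13  14  15  16  17
  0   T   F   F   F   F   F   F   F   F   F   F   F   F   F   F   F   F   F
  1   T   F   F   F   F   T   F   F   F   F   F   F   F   F   F   F   F   F
  2   T   F   F   F   F   T   F   T   F   F   F   F   T   F   F   F   F   F
  3   T   F   F   F   F   T   F   T   T   F   F   F   T   T   F   T   F   F
  4   T   F   F   F   F   T   F   T   T   F   F   F   T   T   F   T   T   F
  5   T   F   T   F   F   T   F   T   T   T   T   F   T   T   T   T   T   T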